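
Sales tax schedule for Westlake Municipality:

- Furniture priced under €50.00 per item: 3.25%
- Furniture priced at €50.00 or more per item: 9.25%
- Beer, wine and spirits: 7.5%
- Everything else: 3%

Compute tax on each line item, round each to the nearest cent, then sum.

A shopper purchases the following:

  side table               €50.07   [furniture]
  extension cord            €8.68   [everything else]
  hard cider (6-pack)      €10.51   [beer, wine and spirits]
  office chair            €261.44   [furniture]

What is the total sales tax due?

€29.86

Side table €50.07: furniture, €50.00 or more → 9.25% → €4.63
Extension cord €8.68: everything else → 3% → €0.26
Hard cider (6-pack) €10.51: beer, wine and spirits → 7.5% → €0.79
Office chair €261.44: furniture, €50.00 or more → 9.25% → €24.18
Total tax = €4.63 + €0.26 + €0.79 + €24.18 = €29.86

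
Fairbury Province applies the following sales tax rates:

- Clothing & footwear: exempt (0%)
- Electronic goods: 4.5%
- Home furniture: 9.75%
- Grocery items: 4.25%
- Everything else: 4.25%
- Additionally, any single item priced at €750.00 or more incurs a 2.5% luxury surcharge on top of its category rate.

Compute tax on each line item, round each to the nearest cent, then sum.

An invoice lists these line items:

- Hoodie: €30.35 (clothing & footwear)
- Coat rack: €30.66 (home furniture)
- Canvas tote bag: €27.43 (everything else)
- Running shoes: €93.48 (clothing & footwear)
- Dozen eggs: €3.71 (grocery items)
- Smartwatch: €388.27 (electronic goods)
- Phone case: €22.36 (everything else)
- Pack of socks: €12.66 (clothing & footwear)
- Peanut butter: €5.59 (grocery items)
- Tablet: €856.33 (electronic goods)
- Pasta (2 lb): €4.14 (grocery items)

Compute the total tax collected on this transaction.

Hoodie €30.35: clothing & footwear → 0% → €0.00
Coat rack €30.66: home furniture → 9.75% → €2.99
Canvas tote bag €27.43: everything else → 4.25% → €1.17
Running shoes €93.48: clothing & footwear → 0% → €0.00
Dozen eggs €3.71: grocery items → 4.25% → €0.16
Smartwatch €388.27: electronic goods → 4.5% → €17.47
Phone case €22.36: everything else → 4.25% → €0.95
Pack of socks €12.66: clothing & footwear → 0% → €0.00
Peanut butter €5.59: grocery items → 4.25% → €0.24
Tablet €856.33: electronic goods → 4.5% + 2.5% surcharge = 7% → €59.94
Pasta (2 lb) €4.14: grocery items → 4.25% → €0.18
Total tax = €2.99 + €1.17 + €0.16 + €17.47 + €0.95 + €0.24 + €59.94 + €0.18 = €83.10

€83.10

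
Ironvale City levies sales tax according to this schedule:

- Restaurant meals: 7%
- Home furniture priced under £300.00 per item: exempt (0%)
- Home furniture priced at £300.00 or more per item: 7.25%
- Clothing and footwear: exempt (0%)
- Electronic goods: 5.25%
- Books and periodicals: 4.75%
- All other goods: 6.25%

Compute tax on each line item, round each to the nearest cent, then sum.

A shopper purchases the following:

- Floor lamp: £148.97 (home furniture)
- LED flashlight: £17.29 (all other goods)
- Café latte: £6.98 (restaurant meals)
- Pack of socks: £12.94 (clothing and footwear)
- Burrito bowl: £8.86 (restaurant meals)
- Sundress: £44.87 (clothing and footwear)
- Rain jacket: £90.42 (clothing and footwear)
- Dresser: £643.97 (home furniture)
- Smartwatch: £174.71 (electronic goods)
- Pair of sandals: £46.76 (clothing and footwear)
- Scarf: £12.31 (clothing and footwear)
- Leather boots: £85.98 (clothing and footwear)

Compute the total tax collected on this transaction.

Floor lamp £148.97: home furniture, under £300.00 → 0% → £0.00
LED flashlight £17.29: all other goods → 6.25% → £1.08
Café latte £6.98: restaurant meals → 7% → £0.49
Pack of socks £12.94: clothing and footwear → 0% → £0.00
Burrito bowl £8.86: restaurant meals → 7% → £0.62
Sundress £44.87: clothing and footwear → 0% → £0.00
Rain jacket £90.42: clothing and footwear → 0% → £0.00
Dresser £643.97: home furniture, £300.00 or more → 7.25% → £46.69
Smartwatch £174.71: electronic goods → 5.25% → £9.17
Pair of sandals £46.76: clothing and footwear → 0% → £0.00
Scarf £12.31: clothing and footwear → 0% → £0.00
Leather boots £85.98: clothing and footwear → 0% → £0.00
Total tax = £1.08 + £0.49 + £0.62 + £46.69 + £9.17 = £58.05

£58.05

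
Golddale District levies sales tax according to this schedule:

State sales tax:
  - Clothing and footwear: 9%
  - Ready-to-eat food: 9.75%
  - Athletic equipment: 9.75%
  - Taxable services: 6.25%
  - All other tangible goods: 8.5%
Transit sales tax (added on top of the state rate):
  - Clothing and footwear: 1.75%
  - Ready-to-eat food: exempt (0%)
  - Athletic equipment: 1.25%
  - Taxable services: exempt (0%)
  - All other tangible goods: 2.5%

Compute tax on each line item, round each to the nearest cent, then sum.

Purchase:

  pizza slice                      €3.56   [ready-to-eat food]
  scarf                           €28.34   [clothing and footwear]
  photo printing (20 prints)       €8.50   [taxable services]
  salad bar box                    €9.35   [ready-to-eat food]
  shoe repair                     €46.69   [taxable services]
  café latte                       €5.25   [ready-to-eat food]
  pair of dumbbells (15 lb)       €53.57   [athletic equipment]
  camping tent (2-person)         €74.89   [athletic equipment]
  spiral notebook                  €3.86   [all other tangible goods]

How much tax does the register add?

€22.82

Pizza slice €3.56: ready-to-eat food → 9.75% + 0% transit = 9.75% → €0.35
Scarf €28.34: clothing and footwear → 9% + 1.75% transit = 10.75% → €3.05
Photo printing (20 prints) €8.50: taxable services → 6.25% + 0% transit = 6.25% → €0.53
Salad bar box €9.35: ready-to-eat food → 9.75% + 0% transit = 9.75% → €0.91
Shoe repair €46.69: taxable services → 6.25% + 0% transit = 6.25% → €2.92
Café latte €5.25: ready-to-eat food → 9.75% + 0% transit = 9.75% → €0.51
Pair of dumbbells (15 lb) €53.57: athletic equipment → 9.75% + 1.25% transit = 11% → €5.89
Camping tent (2-person) €74.89: athletic equipment → 9.75% + 1.25% transit = 11% → €8.24
Spiral notebook €3.86: all other tangible goods → 8.5% + 2.5% transit = 11% → €0.42
Total tax = €0.35 + €3.05 + €0.53 + €0.91 + €2.92 + €0.51 + €5.89 + €8.24 + €0.42 = €22.82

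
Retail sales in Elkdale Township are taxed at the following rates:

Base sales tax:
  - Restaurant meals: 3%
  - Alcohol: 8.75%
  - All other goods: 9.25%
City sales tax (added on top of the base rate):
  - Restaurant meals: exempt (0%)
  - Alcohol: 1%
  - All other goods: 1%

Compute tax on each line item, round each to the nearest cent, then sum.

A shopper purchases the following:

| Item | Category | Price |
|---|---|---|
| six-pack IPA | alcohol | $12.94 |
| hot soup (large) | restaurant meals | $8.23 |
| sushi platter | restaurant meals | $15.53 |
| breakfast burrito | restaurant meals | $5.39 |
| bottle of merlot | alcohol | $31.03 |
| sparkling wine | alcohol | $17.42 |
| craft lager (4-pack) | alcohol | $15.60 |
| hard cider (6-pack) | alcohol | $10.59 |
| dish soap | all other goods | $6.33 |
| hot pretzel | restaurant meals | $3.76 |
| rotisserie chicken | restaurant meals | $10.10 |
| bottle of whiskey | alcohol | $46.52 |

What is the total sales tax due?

$15.02

Six-pack IPA $12.94: alcohol → 8.75% + 1% city = 9.75% → $1.26
Hot soup (large) $8.23: restaurant meals → 3% + 0% city = 3% → $0.25
Sushi platter $15.53: restaurant meals → 3% + 0% city = 3% → $0.47
Breakfast burrito $5.39: restaurant meals → 3% + 0% city = 3% → $0.16
Bottle of merlot $31.03: alcohol → 8.75% + 1% city = 9.75% → $3.03
Sparkling wine $17.42: alcohol → 8.75% + 1% city = 9.75% → $1.70
Craft lager (4-pack) $15.60: alcohol → 8.75% + 1% city = 9.75% → $1.52
Hard cider (6-pack) $10.59: alcohol → 8.75% + 1% city = 9.75% → $1.03
Dish soap $6.33: all other goods → 9.25% + 1% city = 10.25% → $0.65
Hot pretzel $3.76: restaurant meals → 3% + 0% city = 3% → $0.11
Rotisserie chicken $10.10: restaurant meals → 3% + 0% city = 3% → $0.30
Bottle of whiskey $46.52: alcohol → 8.75% + 1% city = 9.75% → $4.54
Total tax = $1.26 + $0.25 + $0.47 + $0.16 + $3.03 + $1.70 + $1.52 + $1.03 + $0.65 + $0.11 + $0.30 + $4.54 = $15.02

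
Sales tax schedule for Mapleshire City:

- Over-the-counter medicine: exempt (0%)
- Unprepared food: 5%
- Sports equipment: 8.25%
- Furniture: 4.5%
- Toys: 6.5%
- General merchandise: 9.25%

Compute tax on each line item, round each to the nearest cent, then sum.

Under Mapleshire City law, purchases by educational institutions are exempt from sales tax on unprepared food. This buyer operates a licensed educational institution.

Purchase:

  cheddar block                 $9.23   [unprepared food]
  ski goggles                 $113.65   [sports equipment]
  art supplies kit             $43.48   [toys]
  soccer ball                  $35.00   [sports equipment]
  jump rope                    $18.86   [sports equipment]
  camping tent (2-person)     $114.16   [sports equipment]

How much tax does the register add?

$26.08

Cheddar block $9.23: unprepared food, buyer-exempt → 0% → $0.00
Ski goggles $113.65: sports equipment → 8.25% → $9.38
Art supplies kit $43.48: toys → 6.5% → $2.83
Soccer ball $35.00: sports equipment → 8.25% → $2.89
Jump rope $18.86: sports equipment → 8.25% → $1.56
Camping tent (2-person) $114.16: sports equipment → 8.25% → $9.42
Total tax = $9.38 + $2.83 + $2.89 + $1.56 + $9.42 = $26.08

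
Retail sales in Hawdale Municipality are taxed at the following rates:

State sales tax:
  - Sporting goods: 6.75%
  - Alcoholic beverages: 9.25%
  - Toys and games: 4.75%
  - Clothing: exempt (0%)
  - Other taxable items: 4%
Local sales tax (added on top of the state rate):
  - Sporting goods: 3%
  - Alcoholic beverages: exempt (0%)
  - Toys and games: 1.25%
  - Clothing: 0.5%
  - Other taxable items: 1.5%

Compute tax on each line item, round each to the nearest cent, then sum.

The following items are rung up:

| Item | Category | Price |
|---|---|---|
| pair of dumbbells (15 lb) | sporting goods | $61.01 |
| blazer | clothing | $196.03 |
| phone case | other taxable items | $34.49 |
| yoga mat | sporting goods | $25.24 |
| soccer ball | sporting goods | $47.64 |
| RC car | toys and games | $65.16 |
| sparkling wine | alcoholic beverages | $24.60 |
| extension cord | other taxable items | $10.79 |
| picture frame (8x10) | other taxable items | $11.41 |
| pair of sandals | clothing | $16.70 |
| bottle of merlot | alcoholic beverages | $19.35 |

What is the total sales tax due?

Pair of dumbbells (15 lb) $61.01: sporting goods → 6.75% + 3% local = 9.75% → $5.95
Blazer $196.03: clothing → 0% + 0.5% local = 0.5% → $0.98
Phone case $34.49: other taxable items → 4% + 1.5% local = 5.5% → $1.90
Yoga mat $25.24: sporting goods → 6.75% + 3% local = 9.75% → $2.46
Soccer ball $47.64: sporting goods → 6.75% + 3% local = 9.75% → $4.64
RC car $65.16: toys and games → 4.75% + 1.25% local = 6% → $3.91
Sparkling wine $24.60: alcoholic beverages → 9.25% + 0% local = 9.25% → $2.28
Extension cord $10.79: other taxable items → 4% + 1.5% local = 5.5% → $0.59
Picture frame (8x10) $11.41: other taxable items → 4% + 1.5% local = 5.5% → $0.63
Pair of sandals $16.70: clothing → 0% + 0.5% local = 0.5% → $0.08
Bottle of merlot $19.35: alcoholic beverages → 9.25% + 0% local = 9.25% → $1.79
Total tax = $5.95 + $0.98 + $1.90 + $2.46 + $4.64 + $3.91 + $2.28 + $0.59 + $0.63 + $0.08 + $1.79 = $25.21

$25.21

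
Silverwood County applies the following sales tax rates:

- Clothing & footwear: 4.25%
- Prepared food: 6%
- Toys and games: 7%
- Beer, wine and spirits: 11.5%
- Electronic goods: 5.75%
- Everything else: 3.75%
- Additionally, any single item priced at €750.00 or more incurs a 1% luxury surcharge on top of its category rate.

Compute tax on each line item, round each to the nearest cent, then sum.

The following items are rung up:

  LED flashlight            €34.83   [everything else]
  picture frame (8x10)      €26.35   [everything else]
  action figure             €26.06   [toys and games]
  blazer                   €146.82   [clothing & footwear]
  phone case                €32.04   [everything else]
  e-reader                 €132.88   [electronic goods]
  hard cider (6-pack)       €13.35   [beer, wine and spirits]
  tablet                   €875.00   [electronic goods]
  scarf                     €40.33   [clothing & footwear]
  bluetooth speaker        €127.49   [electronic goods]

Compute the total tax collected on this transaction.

€88.84

LED flashlight €34.83: everything else → 3.75% → €1.31
Picture frame (8x10) €26.35: everything else → 3.75% → €0.99
Action figure €26.06: toys and games → 7% → €1.82
Blazer €146.82: clothing & footwear → 4.25% → €6.24
Phone case €32.04: everything else → 3.75% → €1.20
E-reader €132.88: electronic goods → 5.75% → €7.64
Hard cider (6-pack) €13.35: beer, wine and spirits → 11.5% → €1.54
Tablet €875.00: electronic goods → 5.75% + 1% surcharge = 6.75% → €59.06
Scarf €40.33: clothing & footwear → 4.25% → €1.71
Bluetooth speaker €127.49: electronic goods → 5.75% → €7.33
Total tax = €1.31 + €0.99 + €1.82 + €6.24 + €1.20 + €7.64 + €1.54 + €59.06 + €1.71 + €7.33 = €88.84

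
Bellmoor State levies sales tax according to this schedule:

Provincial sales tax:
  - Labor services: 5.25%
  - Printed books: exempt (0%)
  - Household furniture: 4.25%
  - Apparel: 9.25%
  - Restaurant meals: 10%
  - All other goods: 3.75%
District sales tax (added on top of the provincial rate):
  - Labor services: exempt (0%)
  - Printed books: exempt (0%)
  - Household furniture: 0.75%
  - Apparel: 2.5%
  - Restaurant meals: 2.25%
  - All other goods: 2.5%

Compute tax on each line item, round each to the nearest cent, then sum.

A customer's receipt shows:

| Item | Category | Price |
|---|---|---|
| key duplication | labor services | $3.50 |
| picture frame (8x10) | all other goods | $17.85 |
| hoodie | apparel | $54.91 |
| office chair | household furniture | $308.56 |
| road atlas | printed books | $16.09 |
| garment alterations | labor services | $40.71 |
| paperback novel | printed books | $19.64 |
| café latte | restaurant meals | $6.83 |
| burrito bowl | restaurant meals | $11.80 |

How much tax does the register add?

$27.61

Key duplication $3.50: labor services → 5.25% + 0% district = 5.25% → $0.18
Picture frame (8x10) $17.85: all other goods → 3.75% + 2.5% district = 6.25% → $1.12
Hoodie $54.91: apparel → 9.25% + 2.5% district = 11.75% → $6.45
Office chair $308.56: household furniture → 4.25% + 0.75% district = 5% → $15.43
Road atlas $16.09: printed books → 0% + 0% district = 0% → $0.00
Garment alterations $40.71: labor services → 5.25% + 0% district = 5.25% → $2.14
Paperback novel $19.64: printed books → 0% + 0% district = 0% → $0.00
Café latte $6.83: restaurant meals → 10% + 2.25% district = 12.25% → $0.84
Burrito bowl $11.80: restaurant meals → 10% + 2.25% district = 12.25% → $1.45
Total tax = $0.18 + $1.12 + $6.45 + $15.43 + $2.14 + $0.84 + $1.45 = $27.61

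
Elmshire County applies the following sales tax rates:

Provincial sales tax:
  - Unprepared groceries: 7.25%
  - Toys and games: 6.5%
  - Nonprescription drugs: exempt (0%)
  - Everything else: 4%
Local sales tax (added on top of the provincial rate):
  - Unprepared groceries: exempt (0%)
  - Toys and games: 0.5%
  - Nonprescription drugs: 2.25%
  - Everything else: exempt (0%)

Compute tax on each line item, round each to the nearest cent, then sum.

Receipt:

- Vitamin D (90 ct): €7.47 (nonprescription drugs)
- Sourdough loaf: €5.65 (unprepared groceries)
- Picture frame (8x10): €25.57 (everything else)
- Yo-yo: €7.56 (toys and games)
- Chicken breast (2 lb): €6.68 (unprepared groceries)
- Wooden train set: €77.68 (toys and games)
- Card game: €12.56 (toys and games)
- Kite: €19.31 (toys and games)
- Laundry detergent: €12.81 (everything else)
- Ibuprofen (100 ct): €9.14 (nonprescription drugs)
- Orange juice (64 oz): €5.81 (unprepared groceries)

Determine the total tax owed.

€11.42

Vitamin D (90 ct) €7.47: nonprescription drugs → 0% + 2.25% local = 2.25% → €0.17
Sourdough loaf €5.65: unprepared groceries → 7.25% + 0% local = 7.25% → €0.41
Picture frame (8x10) €25.57: everything else → 4% + 0% local = 4% → €1.02
Yo-yo €7.56: toys and games → 6.5% + 0.5% local = 7% → €0.53
Chicken breast (2 lb) €6.68: unprepared groceries → 7.25% + 0% local = 7.25% → €0.48
Wooden train set €77.68: toys and games → 6.5% + 0.5% local = 7% → €5.44
Card game €12.56: toys and games → 6.5% + 0.5% local = 7% → €0.88
Kite €19.31: toys and games → 6.5% + 0.5% local = 7% → €1.35
Laundry detergent €12.81: everything else → 4% + 0% local = 4% → €0.51
Ibuprofen (100 ct) €9.14: nonprescription drugs → 0% + 2.25% local = 2.25% → €0.21
Orange juice (64 oz) €5.81: unprepared groceries → 7.25% + 0% local = 7.25% → €0.42
Total tax = €0.17 + €0.41 + €1.02 + €0.53 + €0.48 + €5.44 + €0.88 + €1.35 + €0.51 + €0.21 + €0.42 = €11.42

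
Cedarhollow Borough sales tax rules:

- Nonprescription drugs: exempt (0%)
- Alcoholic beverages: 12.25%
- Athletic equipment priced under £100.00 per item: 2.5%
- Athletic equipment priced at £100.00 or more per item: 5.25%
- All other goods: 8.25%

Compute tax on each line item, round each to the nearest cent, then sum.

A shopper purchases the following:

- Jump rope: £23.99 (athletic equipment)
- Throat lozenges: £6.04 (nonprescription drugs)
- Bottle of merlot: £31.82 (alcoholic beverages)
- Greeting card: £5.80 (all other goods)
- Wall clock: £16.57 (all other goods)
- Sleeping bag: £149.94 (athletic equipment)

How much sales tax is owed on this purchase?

£14.22

Jump rope £23.99: athletic equipment, under £100.00 → 2.5% → £0.60
Throat lozenges £6.04: nonprescription drugs → 0% → £0.00
Bottle of merlot £31.82: alcoholic beverages → 12.25% → £3.90
Greeting card £5.80: all other goods → 8.25% → £0.48
Wall clock £16.57: all other goods → 8.25% → £1.37
Sleeping bag £149.94: athletic equipment, £100.00 or more → 5.25% → £7.87
Total tax = £0.60 + £3.90 + £0.48 + £1.37 + £7.87 = £14.22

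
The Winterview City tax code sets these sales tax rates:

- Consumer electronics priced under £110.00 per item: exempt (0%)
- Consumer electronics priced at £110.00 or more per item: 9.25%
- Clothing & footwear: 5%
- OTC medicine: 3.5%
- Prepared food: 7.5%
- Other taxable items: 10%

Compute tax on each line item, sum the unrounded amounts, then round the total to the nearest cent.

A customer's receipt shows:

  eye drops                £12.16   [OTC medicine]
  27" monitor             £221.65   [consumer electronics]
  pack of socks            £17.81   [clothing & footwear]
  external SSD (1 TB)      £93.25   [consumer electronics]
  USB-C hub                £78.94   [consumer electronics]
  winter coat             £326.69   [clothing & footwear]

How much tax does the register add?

£38.15

Eye drops £12.16: OTC medicine → 3.5% → £0.4256
27" monitor £221.65: consumer electronics, £110.00 or more → 9.25% → £20.502625
Pack of socks £17.81: clothing & footwear → 5% → £0.8905
External SSD (1 TB) £93.25: consumer electronics, under £110.00 → 0% → £0.00
USB-C hub £78.94: consumer electronics, under £110.00 → 0% → £0.00
Winter coat £326.69: clothing & footwear → 5% → £16.3345
Unrounded tax sum = £38.153225 → £38.15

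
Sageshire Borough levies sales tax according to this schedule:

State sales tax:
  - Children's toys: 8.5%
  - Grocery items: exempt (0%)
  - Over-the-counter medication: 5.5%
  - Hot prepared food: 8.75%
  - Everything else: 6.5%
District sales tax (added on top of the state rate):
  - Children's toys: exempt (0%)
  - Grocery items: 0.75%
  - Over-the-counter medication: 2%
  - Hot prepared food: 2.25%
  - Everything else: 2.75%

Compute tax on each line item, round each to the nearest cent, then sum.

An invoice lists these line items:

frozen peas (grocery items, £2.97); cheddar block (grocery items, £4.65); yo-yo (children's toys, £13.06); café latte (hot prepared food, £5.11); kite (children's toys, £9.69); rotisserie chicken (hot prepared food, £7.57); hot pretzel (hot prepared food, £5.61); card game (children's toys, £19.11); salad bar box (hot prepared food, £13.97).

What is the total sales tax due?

£7.15

Frozen peas £2.97: grocery items → 0% + 0.75% district = 0.75% → £0.02
Cheddar block £4.65: grocery items → 0% + 0.75% district = 0.75% → £0.03
Yo-yo £13.06: children's toys → 8.5% + 0% district = 8.5% → £1.11
Café latte £5.11: hot prepared food → 8.75% + 2.25% district = 11% → £0.56
Kite £9.69: children's toys → 8.5% + 0% district = 8.5% → £0.82
Rotisserie chicken £7.57: hot prepared food → 8.75% + 2.25% district = 11% → £0.83
Hot pretzel £5.61: hot prepared food → 8.75% + 2.25% district = 11% → £0.62
Card game £19.11: children's toys → 8.5% + 0% district = 8.5% → £1.62
Salad bar box £13.97: hot prepared food → 8.75% + 2.25% district = 11% → £1.54
Total tax = £0.02 + £0.03 + £1.11 + £0.56 + £0.82 + £0.83 + £0.62 + £1.62 + £1.54 = £7.15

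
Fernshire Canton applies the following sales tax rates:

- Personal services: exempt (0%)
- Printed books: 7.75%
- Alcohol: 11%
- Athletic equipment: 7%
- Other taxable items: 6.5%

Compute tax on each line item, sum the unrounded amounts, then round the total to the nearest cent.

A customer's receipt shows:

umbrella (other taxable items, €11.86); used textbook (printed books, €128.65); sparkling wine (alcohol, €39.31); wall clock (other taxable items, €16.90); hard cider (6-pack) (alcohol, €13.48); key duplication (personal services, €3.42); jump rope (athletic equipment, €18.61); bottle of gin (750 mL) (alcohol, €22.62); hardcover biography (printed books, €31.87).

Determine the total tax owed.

€23.91

Umbrella €11.86: other taxable items → 6.5% → €0.7709
Used textbook €128.65: printed books → 7.75% → €9.970375
Sparkling wine €39.31: alcohol → 11% → €4.3241
Wall clock €16.90: other taxable items → 6.5% → €1.0985
Hard cider (6-pack) €13.48: alcohol → 11% → €1.4828
Key duplication €3.42: personal services → 0% → €0.00
Jump rope €18.61: athletic equipment → 7% → €1.3027
Bottle of gin (750 mL) €22.62: alcohol → 11% → €2.4882
Hardcover biography €31.87: printed books → 7.75% → €2.469925
Unrounded tax sum = €23.9075 → €23.91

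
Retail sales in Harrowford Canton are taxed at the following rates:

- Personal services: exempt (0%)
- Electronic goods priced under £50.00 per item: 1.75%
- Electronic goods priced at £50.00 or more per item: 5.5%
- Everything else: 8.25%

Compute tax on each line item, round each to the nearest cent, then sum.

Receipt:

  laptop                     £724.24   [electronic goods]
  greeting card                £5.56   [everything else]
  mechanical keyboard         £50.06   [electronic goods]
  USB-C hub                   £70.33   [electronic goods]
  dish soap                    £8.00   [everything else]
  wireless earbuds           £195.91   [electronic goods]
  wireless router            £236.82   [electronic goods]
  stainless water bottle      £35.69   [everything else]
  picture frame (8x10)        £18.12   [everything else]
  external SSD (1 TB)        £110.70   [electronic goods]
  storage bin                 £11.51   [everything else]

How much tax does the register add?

£82.85

Laptop £724.24: electronic goods, £50.00 or more → 5.5% → £39.83
Greeting card £5.56: everything else → 8.25% → £0.46
Mechanical keyboard £50.06: electronic goods, £50.00 or more → 5.5% → £2.75
USB-C hub £70.33: electronic goods, £50.00 or more → 5.5% → £3.87
Dish soap £8.00: everything else → 8.25% → £0.66
Wireless earbuds £195.91: electronic goods, £50.00 or more → 5.5% → £10.78
Wireless router £236.82: electronic goods, £50.00 or more → 5.5% → £13.03
Stainless water bottle £35.69: everything else → 8.25% → £2.94
Picture frame (8x10) £18.12: everything else → 8.25% → £1.49
External SSD (1 TB) £110.70: electronic goods, £50.00 or more → 5.5% → £6.09
Storage bin £11.51: everything else → 8.25% → £0.95
Total tax = £39.83 + £0.46 + £2.75 + £3.87 + £0.66 + £10.78 + £13.03 + £2.94 + £1.49 + £6.09 + £0.95 = £82.85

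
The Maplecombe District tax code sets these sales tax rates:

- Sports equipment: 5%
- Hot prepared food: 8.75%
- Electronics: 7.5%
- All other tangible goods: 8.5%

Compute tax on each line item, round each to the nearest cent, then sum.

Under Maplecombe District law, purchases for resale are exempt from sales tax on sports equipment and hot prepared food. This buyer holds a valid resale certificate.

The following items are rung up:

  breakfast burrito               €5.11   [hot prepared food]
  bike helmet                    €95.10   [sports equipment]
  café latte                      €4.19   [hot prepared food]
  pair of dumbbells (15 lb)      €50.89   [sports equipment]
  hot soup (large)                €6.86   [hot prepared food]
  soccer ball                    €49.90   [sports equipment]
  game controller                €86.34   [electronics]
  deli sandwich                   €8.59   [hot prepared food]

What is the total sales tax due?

Breakfast burrito €5.11: hot prepared food, buyer-exempt → 0% → €0.00
Bike helmet €95.10: sports equipment, buyer-exempt → 0% → €0.00
Café latte €4.19: hot prepared food, buyer-exempt → 0% → €0.00
Pair of dumbbells (15 lb) €50.89: sports equipment, buyer-exempt → 0% → €0.00
Hot soup (large) €6.86: hot prepared food, buyer-exempt → 0% → €0.00
Soccer ball €49.90: sports equipment, buyer-exempt → 0% → €0.00
Game controller €86.34: electronics → 7.5% → €6.48
Deli sandwich €8.59: hot prepared food, buyer-exempt → 0% → €0.00
Total tax = €6.48

€6.48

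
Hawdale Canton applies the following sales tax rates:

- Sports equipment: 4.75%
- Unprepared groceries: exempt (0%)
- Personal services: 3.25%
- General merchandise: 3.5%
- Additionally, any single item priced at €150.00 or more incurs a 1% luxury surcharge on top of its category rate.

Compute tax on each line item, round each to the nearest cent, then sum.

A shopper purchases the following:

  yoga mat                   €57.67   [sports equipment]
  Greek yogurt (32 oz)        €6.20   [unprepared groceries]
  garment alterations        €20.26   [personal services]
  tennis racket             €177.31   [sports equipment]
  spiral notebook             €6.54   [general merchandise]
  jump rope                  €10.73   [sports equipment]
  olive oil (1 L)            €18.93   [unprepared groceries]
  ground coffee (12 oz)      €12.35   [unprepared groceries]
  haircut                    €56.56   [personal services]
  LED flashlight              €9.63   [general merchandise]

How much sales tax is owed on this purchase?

Yoga mat €57.67: sports equipment → 4.75% → €2.74
Greek yogurt (32 oz) €6.20: unprepared groceries → 0% → €0.00
Garment alterations €20.26: personal services → 3.25% → €0.66
Tennis racket €177.31: sports equipment → 4.75% + 1% surcharge = 5.75% → €10.20
Spiral notebook €6.54: general merchandise → 3.5% → €0.23
Jump rope €10.73: sports equipment → 4.75% → €0.51
Olive oil (1 L) €18.93: unprepared groceries → 0% → €0.00
Ground coffee (12 oz) €12.35: unprepared groceries → 0% → €0.00
Haircut €56.56: personal services → 3.25% → €1.84
LED flashlight €9.63: general merchandise → 3.5% → €0.34
Total tax = €2.74 + €0.66 + €10.20 + €0.23 + €0.51 + €1.84 + €0.34 = €16.52

€16.52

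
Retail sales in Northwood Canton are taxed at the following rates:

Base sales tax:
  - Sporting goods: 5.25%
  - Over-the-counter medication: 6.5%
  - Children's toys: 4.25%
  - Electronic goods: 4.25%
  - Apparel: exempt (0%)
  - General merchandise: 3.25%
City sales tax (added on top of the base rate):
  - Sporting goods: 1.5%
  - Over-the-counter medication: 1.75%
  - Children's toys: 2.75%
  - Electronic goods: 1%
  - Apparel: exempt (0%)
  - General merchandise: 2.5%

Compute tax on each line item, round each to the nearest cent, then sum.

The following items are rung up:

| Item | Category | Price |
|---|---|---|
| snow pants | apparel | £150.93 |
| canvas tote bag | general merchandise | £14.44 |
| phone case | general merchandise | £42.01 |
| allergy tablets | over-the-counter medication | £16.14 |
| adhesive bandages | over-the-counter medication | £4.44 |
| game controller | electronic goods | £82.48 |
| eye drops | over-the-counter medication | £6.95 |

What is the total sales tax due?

Snow pants £150.93: apparel → 0% + 0% city = 0% → £0.00
Canvas tote bag £14.44: general merchandise → 3.25% + 2.5% city = 5.75% → £0.83
Phone case £42.01: general merchandise → 3.25% + 2.5% city = 5.75% → £2.42
Allergy tablets £16.14: over-the-counter medication → 6.5% + 1.75% city = 8.25% → £1.33
Adhesive bandages £4.44: over-the-counter medication → 6.5% + 1.75% city = 8.25% → £0.37
Game controller £82.48: electronic goods → 4.25% + 1% city = 5.25% → £4.33
Eye drops £6.95: over-the-counter medication → 6.5% + 1.75% city = 8.25% → £0.57
Total tax = £0.83 + £2.42 + £1.33 + £0.37 + £4.33 + £0.57 = £9.85

£9.85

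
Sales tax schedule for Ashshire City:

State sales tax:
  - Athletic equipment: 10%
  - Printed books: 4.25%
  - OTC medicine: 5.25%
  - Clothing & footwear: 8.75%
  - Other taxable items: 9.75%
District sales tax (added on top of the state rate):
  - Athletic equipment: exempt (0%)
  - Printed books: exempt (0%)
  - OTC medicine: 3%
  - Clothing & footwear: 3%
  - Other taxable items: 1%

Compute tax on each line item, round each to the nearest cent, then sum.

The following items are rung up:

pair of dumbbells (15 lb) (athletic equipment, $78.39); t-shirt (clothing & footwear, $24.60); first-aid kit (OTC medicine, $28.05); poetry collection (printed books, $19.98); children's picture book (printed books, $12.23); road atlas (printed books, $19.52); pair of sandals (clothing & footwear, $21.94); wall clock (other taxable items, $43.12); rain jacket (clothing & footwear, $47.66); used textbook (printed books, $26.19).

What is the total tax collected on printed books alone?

Poetry collection $19.98: printed books → 4.25% + 0% district = 4.25% → $0.85
Children's picture book $12.23: printed books → 4.25% + 0% district = 4.25% → $0.52
Road atlas $19.52: printed books → 4.25% + 0% district = 4.25% → $0.83
Used textbook $26.19: printed books → 4.25% + 0% district = 4.25% → $1.11
Tax on printed books = $0.85 + $0.52 + $0.83 + $1.11 = $3.31

$3.31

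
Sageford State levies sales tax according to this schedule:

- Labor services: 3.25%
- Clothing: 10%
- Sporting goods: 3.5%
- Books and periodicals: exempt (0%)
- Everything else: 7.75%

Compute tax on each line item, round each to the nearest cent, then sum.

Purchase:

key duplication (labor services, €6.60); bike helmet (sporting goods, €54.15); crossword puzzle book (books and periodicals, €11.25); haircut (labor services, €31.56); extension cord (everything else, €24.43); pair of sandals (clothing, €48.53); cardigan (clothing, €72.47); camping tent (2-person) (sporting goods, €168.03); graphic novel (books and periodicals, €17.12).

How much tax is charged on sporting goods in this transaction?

Bike helmet €54.15: sporting goods → 3.5% → €1.90
Camping tent (2-person) €168.03: sporting goods → 3.5% → €5.88
Tax on sporting goods = €1.90 + €5.88 = €7.78

€7.78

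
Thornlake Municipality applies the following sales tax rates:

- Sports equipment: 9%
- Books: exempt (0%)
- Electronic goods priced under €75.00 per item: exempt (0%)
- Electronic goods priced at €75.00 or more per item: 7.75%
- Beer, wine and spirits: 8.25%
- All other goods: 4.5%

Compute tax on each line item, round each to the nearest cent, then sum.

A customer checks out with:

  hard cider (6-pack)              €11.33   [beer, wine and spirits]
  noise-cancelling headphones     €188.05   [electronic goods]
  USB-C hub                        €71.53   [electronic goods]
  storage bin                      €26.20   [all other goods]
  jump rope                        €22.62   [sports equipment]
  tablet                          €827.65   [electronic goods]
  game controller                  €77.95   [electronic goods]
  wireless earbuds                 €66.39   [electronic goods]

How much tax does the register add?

Hard cider (6-pack) €11.33: beer, wine and spirits → 8.25% → €0.93
Noise-cancelling headphones €188.05: electronic goods, €75.00 or more → 7.75% → €14.57
USB-C hub €71.53: electronic goods, under €75.00 → 0% → €0.00
Storage bin €26.20: all other goods → 4.5% → €1.18
Jump rope €22.62: sports equipment → 9% → €2.04
Tablet €827.65: electronic goods, €75.00 or more → 7.75% → €64.14
Game controller €77.95: electronic goods, €75.00 or more → 7.75% → €6.04
Wireless earbuds €66.39: electronic goods, under €75.00 → 0% → €0.00
Total tax = €0.93 + €14.57 + €1.18 + €2.04 + €64.14 + €6.04 = €88.90

€88.90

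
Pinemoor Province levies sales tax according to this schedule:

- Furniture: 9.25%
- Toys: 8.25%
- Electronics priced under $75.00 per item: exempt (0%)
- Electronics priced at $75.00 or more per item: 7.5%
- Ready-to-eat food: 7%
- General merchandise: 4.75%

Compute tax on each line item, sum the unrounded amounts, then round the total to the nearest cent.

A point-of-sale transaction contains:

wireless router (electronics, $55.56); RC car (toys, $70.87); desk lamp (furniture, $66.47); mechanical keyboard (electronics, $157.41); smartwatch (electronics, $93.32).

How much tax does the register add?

$30.80

Wireless router $55.56: electronics, under $75.00 → 0% → $0.00
RC car $70.87: toys → 8.25% → $5.846775
Desk lamp $66.47: furniture → 9.25% → $6.148475
Mechanical keyboard $157.41: electronics, $75.00 or more → 7.5% → $11.80575
Smartwatch $93.32: electronics, $75.00 or more → 7.5% → $6.999
Unrounded tax sum = $30.80 → $30.80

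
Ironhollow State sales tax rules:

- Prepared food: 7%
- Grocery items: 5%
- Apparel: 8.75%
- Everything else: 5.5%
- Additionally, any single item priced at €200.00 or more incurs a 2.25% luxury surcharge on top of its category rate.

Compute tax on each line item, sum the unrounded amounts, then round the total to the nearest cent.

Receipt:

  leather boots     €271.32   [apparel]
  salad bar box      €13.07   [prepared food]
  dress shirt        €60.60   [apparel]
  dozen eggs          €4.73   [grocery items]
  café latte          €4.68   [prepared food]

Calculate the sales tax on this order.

Leather boots €271.32: apparel → 8.75% + 2.25% surcharge = 11% → €29.8452
Salad bar box €13.07: prepared food → 7% → €0.9149
Dress shirt €60.60: apparel → 8.75% → €5.3025
Dozen eggs €4.73: grocery items → 5% → €0.2365
Café latte €4.68: prepared food → 7% → €0.3276
Unrounded tax sum = €36.6267 → €36.63

€36.63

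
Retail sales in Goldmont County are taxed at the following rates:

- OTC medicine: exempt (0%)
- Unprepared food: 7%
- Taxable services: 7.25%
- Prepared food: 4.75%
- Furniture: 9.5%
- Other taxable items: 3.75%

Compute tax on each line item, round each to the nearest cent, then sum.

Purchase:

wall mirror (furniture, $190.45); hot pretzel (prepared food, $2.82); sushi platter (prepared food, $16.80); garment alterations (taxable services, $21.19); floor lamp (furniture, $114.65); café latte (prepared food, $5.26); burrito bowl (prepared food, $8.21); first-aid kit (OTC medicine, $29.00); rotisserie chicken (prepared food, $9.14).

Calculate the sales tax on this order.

Wall mirror $190.45: furniture → 9.5% → $18.09
Hot pretzel $2.82: prepared food → 4.75% → $0.13
Sushi platter $16.80: prepared food → 4.75% → $0.80
Garment alterations $21.19: taxable services → 7.25% → $1.54
Floor lamp $114.65: furniture → 9.5% → $10.89
Café latte $5.26: prepared food → 4.75% → $0.25
Burrito bowl $8.21: prepared food → 4.75% → $0.39
First-aid kit $29.00: OTC medicine → 0% → $0.00
Rotisserie chicken $9.14: prepared food → 4.75% → $0.43
Total tax = $18.09 + $0.13 + $0.80 + $1.54 + $10.89 + $0.25 + $0.39 + $0.43 = $32.52

$32.52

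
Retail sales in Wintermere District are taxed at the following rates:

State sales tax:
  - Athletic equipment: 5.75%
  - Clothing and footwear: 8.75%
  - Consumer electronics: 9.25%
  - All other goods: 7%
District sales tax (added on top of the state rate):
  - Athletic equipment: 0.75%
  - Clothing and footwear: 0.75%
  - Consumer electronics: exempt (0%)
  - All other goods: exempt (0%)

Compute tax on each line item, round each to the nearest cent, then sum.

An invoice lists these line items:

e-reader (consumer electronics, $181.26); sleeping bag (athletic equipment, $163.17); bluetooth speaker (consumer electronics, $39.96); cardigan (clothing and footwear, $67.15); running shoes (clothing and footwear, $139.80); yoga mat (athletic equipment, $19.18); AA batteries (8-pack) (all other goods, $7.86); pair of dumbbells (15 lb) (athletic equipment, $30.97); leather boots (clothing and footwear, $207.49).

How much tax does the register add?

E-reader $181.26: consumer electronics → 9.25% + 0% district = 9.25% → $16.77
Sleeping bag $163.17: athletic equipment → 5.75% + 0.75% district = 6.5% → $10.61
Bluetooth speaker $39.96: consumer electronics → 9.25% + 0% district = 9.25% → $3.70
Cardigan $67.15: clothing and footwear → 8.75% + 0.75% district = 9.5% → $6.38
Running shoes $139.80: clothing and footwear → 8.75% + 0.75% district = 9.5% → $13.28
Yoga mat $19.18: athletic equipment → 5.75% + 0.75% district = 6.5% → $1.25
AA batteries (8-pack) $7.86: all other goods → 7% + 0% district = 7% → $0.55
Pair of dumbbells (15 lb) $30.97: athletic equipment → 5.75% + 0.75% district = 6.5% → $2.01
Leather boots $207.49: clothing and footwear → 8.75% + 0.75% district = 9.5% → $19.71
Total tax = $16.77 + $10.61 + $3.70 + $6.38 + $13.28 + $1.25 + $0.55 + $2.01 + $19.71 = $74.26

$74.26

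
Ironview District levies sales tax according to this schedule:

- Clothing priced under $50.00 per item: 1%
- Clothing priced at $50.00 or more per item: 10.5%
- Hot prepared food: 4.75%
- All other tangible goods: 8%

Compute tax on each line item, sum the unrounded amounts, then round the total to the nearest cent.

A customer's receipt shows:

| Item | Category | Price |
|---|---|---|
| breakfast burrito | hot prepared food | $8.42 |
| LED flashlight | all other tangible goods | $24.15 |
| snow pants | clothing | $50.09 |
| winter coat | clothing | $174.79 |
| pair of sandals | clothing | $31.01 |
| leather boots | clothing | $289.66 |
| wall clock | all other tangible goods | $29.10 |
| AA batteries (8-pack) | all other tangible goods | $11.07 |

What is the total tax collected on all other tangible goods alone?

LED flashlight $24.15: all other tangible goods → 8% → $1.932
Wall clock $29.10: all other tangible goods → 8% → $2.328
AA batteries (8-pack) $11.07: all other tangible goods → 8% → $0.8856
Tax on all other tangible goods: unrounded sum = $5.1456 → $5.15

$5.15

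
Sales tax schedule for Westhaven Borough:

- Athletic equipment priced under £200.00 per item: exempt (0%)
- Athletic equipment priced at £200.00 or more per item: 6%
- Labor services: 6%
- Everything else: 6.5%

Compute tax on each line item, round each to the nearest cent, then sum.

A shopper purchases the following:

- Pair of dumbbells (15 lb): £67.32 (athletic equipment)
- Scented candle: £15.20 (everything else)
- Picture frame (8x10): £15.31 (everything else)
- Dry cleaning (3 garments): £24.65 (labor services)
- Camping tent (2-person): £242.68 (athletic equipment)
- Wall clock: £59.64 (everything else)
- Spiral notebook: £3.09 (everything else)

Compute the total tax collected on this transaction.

Pair of dumbbells (15 lb) £67.32: athletic equipment, under £200.00 → 0% → £0.00
Scented candle £15.20: everything else → 6.5% → £0.99
Picture frame (8x10) £15.31: everything else → 6.5% → £1.00
Dry cleaning (3 garments) £24.65: labor services → 6% → £1.48
Camping tent (2-person) £242.68: athletic equipment, £200.00 or more → 6% → £14.56
Wall clock £59.64: everything else → 6.5% → £3.88
Spiral notebook £3.09: everything else → 6.5% → £0.20
Total tax = £0.99 + £1.00 + £1.48 + £14.56 + £3.88 + £0.20 = £22.11

£22.11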